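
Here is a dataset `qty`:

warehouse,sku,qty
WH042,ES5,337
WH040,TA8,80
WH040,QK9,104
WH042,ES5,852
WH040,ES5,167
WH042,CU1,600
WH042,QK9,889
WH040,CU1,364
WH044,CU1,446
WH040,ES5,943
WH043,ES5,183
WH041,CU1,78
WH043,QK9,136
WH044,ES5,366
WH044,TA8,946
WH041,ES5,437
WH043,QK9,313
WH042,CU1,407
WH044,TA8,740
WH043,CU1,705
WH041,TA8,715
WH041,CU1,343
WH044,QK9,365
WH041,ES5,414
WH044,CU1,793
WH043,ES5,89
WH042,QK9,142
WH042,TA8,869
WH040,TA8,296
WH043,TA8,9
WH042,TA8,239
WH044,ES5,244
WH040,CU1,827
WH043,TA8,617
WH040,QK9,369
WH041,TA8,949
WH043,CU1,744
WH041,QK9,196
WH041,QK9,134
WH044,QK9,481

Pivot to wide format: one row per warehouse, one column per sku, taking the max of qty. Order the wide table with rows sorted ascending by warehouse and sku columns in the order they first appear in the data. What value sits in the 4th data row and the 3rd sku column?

With rows sorted ascending by warehouse, row 4 is warehouse=WH043. sku columns in first-appearance order: ES5, TA8, QK9, CU1; column 3 is QK9.
Long rows with warehouse=WH043, sku=QK9: max(136, 313) = 313.

313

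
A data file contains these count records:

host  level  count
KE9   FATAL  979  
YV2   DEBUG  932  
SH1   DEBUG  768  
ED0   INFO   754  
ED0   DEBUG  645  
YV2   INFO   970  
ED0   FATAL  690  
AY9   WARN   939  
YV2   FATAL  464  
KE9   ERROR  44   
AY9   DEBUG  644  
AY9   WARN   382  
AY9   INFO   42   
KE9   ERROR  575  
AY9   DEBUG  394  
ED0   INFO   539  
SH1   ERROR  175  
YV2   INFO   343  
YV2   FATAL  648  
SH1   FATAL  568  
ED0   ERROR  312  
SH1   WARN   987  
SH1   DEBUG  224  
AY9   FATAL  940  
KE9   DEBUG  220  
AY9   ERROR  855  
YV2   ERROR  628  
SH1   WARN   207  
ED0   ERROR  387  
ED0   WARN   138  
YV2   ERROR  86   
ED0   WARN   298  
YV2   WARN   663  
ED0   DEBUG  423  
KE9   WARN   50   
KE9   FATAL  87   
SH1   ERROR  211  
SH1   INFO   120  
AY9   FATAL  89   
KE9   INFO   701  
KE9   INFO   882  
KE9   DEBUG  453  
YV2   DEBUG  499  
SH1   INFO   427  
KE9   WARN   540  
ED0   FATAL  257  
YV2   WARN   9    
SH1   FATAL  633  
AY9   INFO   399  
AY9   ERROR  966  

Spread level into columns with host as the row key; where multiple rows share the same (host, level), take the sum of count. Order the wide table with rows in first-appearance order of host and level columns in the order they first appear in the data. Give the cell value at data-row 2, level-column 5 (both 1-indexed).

With rows in first-appearance order of host, row 2 is host=YV2. level columns in first-appearance order: FATAL, DEBUG, INFO, WARN, ERROR; column 5 is ERROR.
Long rows with host=YV2, level=ERROR: 628 + 86 = 714.

714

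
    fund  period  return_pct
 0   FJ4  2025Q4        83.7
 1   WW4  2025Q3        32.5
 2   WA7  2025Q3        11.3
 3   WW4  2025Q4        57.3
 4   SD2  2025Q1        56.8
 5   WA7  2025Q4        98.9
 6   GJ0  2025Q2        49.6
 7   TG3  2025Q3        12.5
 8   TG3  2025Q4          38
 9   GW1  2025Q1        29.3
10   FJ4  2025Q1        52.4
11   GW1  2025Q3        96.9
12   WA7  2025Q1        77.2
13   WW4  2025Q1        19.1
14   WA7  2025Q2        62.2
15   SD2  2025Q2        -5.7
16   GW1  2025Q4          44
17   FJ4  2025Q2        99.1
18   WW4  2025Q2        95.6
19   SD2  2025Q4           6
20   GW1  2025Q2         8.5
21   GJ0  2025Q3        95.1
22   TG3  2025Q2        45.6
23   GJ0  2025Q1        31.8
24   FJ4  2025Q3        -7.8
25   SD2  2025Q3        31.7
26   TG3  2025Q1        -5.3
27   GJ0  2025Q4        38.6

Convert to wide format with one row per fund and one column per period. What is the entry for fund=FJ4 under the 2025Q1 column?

52.4

Wide layout: rows indexed by fund, columns are the 4 distinct period values (2025Q4, 2025Q3, 2025Q1, 2025Q2).
Cell (fund=FJ4, period=2025Q1) draws from the long row where fund=FJ4 and period=2025Q1, which has return_pct=52.4.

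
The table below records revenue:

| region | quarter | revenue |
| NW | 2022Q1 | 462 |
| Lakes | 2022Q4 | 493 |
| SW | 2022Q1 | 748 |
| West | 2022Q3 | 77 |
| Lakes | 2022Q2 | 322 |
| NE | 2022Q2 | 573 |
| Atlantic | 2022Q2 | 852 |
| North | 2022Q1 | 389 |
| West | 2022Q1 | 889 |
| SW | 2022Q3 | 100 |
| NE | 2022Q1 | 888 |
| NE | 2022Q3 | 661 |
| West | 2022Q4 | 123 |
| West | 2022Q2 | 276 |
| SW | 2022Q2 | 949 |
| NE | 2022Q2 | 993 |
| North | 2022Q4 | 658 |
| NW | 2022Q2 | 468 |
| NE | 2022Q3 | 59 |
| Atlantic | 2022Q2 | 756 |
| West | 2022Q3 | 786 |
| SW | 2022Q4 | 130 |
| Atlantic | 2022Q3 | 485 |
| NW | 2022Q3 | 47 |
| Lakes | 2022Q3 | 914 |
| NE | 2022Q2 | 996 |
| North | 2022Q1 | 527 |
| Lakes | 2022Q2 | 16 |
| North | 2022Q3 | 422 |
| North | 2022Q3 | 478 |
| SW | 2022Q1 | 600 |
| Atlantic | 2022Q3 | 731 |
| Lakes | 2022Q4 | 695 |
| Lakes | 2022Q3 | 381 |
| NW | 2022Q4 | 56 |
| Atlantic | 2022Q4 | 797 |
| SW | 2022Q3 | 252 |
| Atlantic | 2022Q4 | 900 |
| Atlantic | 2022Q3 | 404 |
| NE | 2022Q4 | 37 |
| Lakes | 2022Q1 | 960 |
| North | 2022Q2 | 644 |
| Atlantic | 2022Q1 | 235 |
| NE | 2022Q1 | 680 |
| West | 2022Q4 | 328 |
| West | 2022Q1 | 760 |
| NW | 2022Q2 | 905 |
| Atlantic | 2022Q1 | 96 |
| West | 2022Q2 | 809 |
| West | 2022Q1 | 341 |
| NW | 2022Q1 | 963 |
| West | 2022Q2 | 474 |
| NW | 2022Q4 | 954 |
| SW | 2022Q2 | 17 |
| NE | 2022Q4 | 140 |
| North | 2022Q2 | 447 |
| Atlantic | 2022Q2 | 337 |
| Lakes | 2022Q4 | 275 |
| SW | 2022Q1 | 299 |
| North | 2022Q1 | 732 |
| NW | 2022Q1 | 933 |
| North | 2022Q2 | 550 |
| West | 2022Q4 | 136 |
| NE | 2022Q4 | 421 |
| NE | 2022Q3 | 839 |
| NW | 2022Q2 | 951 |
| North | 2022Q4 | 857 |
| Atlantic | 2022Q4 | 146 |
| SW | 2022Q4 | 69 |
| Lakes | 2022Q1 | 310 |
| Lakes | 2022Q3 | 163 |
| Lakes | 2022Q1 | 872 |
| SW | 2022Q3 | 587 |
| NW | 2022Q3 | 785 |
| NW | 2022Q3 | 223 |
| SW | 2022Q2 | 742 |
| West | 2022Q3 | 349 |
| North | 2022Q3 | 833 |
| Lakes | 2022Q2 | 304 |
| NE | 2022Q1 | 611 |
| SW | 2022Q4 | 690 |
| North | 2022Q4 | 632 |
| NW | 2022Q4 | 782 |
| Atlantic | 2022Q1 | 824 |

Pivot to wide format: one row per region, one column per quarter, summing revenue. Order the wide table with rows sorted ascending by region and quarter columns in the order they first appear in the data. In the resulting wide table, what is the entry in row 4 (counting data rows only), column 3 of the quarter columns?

1055

With rows sorted ascending by region, row 4 is region=NW. quarter columns in first-appearance order: 2022Q1, 2022Q4, 2022Q3, 2022Q2; column 3 is 2022Q3.
Long rows with region=NW, quarter=2022Q3: 47 + 785 + 223 = 1055.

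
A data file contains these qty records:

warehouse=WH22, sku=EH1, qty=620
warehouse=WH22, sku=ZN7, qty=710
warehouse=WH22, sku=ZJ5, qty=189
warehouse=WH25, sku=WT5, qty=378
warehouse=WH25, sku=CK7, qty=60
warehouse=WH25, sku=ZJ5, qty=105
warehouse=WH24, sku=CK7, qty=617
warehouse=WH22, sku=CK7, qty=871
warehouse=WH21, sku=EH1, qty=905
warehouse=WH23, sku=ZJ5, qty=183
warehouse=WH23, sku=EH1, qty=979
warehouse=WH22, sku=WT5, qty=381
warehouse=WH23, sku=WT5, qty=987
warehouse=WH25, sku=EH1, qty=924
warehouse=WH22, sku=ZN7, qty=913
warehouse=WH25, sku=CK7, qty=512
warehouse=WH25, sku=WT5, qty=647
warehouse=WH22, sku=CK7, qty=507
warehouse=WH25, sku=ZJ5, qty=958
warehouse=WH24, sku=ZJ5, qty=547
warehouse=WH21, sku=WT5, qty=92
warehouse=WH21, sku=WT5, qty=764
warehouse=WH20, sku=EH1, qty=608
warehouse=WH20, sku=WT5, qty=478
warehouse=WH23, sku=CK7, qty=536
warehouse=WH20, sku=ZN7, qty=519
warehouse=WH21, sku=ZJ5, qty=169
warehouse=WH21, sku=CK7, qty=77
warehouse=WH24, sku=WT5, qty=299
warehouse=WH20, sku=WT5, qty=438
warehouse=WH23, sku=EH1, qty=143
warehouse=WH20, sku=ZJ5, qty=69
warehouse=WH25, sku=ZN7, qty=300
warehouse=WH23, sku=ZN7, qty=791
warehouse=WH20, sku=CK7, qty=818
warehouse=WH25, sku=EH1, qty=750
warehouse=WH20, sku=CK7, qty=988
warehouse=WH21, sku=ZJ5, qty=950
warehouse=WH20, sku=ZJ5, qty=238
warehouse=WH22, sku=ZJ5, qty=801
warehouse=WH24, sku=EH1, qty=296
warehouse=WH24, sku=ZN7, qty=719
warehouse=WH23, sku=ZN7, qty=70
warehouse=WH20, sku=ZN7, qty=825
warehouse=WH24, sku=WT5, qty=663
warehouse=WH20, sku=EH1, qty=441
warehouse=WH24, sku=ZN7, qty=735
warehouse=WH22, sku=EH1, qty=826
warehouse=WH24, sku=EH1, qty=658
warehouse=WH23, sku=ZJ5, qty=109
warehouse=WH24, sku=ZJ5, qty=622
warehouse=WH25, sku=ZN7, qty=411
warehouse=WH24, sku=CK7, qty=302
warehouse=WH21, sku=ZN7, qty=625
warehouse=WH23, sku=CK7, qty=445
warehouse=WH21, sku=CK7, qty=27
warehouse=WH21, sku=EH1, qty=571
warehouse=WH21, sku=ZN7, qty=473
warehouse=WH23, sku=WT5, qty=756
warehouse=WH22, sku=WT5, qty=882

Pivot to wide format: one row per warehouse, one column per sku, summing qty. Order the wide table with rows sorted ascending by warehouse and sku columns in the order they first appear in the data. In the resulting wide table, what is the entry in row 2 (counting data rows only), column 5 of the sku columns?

104

With rows sorted ascending by warehouse, row 2 is warehouse=WH21. sku columns in first-appearance order: EH1, ZN7, ZJ5, WT5, CK7; column 5 is CK7.
Long rows with warehouse=WH21, sku=CK7: 77 + 27 = 104.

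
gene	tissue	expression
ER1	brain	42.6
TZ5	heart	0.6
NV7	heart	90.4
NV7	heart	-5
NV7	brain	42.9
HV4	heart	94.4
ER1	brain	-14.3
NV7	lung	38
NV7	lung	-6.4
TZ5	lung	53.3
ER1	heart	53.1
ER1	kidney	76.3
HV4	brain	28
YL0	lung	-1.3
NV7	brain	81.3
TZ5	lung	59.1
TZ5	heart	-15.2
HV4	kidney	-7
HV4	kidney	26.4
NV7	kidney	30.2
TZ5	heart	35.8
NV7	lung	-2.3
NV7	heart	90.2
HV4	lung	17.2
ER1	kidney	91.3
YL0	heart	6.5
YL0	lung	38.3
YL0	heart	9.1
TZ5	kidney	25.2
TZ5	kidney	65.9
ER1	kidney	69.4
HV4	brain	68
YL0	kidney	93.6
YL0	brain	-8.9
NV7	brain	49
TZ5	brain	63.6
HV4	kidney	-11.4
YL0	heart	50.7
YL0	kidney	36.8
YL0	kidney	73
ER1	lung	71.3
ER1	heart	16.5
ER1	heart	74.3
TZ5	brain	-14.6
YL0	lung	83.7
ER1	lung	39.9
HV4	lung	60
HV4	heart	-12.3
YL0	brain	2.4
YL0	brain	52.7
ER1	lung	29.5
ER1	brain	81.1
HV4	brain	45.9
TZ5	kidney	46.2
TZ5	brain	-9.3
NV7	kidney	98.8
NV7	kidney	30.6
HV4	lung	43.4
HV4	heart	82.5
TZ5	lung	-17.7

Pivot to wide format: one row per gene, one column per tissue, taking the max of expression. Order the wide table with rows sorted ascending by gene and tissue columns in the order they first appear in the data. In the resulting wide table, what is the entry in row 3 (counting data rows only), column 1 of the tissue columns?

81.3

With rows sorted ascending by gene, row 3 is gene=NV7. tissue columns in first-appearance order: brain, heart, lung, kidney; column 1 is brain.
Long rows with gene=NV7, tissue=brain: max(42.9, 81.3, 49) = 81.3.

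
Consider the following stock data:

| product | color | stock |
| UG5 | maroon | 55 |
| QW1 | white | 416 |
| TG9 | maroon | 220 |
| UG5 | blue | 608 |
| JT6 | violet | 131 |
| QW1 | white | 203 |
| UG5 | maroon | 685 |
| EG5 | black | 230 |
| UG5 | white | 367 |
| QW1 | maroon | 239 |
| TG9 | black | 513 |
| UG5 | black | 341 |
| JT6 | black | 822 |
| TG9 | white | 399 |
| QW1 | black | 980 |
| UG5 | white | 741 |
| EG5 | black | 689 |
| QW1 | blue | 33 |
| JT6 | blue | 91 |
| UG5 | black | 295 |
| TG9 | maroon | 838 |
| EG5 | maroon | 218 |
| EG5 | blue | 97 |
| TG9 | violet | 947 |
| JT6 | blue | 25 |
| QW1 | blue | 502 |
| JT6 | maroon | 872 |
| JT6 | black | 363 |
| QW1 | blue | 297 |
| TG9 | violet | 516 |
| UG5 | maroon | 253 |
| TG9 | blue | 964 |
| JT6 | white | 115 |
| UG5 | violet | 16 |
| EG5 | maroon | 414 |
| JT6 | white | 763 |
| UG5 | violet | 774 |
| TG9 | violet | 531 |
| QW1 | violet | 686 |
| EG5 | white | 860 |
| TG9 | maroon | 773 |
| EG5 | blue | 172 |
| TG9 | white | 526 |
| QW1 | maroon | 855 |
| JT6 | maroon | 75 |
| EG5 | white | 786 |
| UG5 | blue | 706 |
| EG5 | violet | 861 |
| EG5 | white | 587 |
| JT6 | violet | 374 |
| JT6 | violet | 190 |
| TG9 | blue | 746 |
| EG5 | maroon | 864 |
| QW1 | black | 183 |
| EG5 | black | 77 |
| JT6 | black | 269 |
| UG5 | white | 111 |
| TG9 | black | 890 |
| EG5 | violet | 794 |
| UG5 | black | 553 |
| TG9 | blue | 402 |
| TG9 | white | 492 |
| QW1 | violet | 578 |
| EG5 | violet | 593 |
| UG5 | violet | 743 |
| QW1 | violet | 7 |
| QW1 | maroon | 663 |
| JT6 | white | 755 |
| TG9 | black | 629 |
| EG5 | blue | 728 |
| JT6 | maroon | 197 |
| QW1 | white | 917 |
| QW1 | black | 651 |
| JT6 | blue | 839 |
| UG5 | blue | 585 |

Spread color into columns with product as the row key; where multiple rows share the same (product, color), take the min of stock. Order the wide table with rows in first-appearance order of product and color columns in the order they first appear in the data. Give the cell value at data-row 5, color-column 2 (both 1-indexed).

587

With rows in first-appearance order of product, row 5 is product=EG5. color columns in first-appearance order: maroon, white, blue, violet, black; column 2 is white.
Long rows with product=EG5, color=white: min(860, 786, 587) = 587.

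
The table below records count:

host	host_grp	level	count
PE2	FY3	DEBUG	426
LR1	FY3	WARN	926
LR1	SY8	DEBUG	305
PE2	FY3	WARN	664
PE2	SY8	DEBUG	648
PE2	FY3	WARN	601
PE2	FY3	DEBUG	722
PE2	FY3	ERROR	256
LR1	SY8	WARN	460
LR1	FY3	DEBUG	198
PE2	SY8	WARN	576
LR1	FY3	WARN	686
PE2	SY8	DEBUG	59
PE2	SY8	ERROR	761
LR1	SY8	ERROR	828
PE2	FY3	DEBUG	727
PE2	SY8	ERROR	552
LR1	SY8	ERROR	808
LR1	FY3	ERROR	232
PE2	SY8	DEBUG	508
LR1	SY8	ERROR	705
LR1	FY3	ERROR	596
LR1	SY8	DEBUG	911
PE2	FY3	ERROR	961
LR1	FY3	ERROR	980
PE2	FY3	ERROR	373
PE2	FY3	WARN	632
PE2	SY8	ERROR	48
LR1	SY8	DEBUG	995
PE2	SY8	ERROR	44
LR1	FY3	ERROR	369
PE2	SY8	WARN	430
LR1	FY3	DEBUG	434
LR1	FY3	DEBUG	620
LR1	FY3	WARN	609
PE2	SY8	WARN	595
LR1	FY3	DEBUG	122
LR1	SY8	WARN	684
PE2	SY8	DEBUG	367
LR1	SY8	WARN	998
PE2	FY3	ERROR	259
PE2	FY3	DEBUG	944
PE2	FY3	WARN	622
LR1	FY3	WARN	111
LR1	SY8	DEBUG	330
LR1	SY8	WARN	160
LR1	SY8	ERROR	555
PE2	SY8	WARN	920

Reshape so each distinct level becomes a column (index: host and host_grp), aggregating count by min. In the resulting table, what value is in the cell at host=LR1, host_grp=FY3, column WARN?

111

Rows with host=LR1, host_grp=FY3 and level=WARN: count values are 926, 686, 609, 111.
min(926, 686, 609, 111) = 111.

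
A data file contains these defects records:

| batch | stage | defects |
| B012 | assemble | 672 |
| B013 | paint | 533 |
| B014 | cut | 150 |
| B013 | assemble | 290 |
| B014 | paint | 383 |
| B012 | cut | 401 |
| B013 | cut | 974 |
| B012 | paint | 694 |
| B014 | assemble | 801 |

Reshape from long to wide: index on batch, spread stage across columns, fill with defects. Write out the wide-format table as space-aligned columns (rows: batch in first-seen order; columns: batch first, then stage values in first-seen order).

batch  assemble  paint  cut
B012   672       694    401
B013   290       533    974
B014   801       383    150

Columns: batch plus the 3 distinct stage values (assemble, paint, cut).
For example, row B012 column assemble takes defects=672 from the long row (B012, assemble).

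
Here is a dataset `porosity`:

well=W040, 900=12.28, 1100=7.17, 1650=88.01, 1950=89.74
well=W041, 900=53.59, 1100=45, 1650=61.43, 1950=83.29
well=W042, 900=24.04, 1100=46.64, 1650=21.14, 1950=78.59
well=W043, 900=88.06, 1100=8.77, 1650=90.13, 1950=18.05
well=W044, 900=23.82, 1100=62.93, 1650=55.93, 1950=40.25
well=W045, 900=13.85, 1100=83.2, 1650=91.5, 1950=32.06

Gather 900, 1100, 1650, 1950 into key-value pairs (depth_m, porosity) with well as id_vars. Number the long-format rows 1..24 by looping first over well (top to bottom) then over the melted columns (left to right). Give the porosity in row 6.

24 rows total (6 × 4). Row 6: index ⌊(6-1)/4⌋ = 1 into well → W041; (6-1) mod 4 = 1 into the melted columns → 1100.
So row 6 is (W041, 1100, 45); porosity = 45.

45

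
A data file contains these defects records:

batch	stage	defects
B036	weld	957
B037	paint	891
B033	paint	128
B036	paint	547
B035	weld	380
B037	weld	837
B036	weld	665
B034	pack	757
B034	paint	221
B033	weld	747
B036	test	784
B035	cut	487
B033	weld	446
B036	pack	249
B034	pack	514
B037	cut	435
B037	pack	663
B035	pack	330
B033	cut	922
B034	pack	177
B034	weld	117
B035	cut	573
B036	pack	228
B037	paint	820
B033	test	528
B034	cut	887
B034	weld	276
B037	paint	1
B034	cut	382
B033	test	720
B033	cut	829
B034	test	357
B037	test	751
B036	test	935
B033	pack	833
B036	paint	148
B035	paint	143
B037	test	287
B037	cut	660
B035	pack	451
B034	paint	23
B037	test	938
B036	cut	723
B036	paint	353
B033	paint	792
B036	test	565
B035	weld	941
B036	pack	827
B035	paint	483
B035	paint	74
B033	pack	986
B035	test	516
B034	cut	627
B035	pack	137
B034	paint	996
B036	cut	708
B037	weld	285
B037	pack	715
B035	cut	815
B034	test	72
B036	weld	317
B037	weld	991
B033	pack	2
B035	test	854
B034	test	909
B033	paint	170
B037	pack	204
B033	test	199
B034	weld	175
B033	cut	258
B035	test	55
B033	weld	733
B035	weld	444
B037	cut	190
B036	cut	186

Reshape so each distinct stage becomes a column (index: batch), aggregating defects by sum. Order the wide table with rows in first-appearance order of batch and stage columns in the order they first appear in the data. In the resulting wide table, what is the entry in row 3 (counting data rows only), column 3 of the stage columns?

With rows in first-appearance order of batch, row 3 is batch=B033. stage columns in first-appearance order: weld, paint, pack, test, cut; column 3 is pack.
Long rows with batch=B033, stage=pack: 833 + 986 + 2 = 1821.

1821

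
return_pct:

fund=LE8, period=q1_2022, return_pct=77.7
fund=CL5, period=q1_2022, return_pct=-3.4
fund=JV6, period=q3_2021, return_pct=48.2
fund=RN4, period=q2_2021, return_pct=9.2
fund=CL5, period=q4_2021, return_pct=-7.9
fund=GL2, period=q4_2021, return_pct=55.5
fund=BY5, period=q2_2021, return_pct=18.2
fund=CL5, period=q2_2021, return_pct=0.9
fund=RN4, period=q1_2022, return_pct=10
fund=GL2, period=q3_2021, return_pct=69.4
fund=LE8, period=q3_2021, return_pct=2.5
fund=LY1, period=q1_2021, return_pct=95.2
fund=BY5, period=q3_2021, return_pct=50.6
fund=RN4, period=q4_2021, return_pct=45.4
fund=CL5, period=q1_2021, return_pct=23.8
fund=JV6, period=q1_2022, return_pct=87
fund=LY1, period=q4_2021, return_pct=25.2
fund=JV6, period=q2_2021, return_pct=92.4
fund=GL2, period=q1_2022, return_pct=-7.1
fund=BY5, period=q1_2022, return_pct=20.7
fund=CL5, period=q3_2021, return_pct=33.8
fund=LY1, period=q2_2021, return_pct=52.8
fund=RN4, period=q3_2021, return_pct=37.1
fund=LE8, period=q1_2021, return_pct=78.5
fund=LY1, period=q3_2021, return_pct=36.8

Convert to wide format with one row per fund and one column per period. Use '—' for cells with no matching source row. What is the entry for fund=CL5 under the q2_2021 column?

The long row with fund=CL5, period=q2_2021 has return_pct=0.9.

0.9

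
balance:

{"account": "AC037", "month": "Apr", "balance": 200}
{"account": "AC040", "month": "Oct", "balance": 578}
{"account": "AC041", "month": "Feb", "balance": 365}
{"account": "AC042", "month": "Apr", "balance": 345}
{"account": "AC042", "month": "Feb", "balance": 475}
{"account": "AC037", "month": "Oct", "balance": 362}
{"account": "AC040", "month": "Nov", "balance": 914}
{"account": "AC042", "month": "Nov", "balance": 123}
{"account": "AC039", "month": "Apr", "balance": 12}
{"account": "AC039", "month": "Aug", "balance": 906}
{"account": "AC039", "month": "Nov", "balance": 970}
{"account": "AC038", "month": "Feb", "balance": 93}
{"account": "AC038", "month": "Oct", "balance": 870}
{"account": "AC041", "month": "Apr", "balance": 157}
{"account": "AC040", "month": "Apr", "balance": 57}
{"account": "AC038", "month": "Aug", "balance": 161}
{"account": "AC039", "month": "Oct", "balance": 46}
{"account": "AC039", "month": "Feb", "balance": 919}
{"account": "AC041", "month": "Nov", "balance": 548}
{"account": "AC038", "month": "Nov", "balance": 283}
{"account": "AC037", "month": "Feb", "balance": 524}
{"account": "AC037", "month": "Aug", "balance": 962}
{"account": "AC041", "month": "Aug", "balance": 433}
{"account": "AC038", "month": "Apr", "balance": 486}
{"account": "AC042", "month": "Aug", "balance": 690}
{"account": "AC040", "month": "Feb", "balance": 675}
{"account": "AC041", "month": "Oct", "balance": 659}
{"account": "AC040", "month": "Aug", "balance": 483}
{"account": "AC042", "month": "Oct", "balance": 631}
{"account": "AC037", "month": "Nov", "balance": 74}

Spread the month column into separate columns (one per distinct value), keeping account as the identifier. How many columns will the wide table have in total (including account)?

6

1 column for account plus 5 distinct month values → 6 columns.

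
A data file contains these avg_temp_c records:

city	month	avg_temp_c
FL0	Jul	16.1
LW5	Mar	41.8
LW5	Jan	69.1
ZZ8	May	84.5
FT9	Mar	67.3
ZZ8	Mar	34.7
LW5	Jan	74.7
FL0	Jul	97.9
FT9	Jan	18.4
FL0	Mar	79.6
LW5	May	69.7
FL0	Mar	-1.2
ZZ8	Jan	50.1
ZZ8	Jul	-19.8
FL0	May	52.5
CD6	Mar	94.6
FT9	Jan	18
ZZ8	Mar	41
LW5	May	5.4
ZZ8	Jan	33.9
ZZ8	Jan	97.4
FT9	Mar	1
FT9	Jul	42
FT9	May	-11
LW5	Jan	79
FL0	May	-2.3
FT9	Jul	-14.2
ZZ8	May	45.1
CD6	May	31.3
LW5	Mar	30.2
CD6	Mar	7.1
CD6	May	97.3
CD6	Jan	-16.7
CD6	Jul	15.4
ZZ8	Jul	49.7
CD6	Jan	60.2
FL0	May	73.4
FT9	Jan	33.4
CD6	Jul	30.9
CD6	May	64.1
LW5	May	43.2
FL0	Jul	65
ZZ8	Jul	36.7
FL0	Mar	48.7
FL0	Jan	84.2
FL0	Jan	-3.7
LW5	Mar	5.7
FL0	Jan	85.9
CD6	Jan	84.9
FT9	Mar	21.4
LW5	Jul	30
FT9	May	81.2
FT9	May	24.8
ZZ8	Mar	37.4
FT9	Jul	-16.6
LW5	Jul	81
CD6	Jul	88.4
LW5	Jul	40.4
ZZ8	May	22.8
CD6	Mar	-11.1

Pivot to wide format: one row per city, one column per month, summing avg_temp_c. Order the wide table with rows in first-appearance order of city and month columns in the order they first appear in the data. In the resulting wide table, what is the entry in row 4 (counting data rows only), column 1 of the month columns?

11.2

With rows in first-appearance order of city, row 4 is city=FT9. month columns in first-appearance order: Jul, Mar, Jan, May; column 1 is Jul.
Long rows with city=FT9, month=Jul: 42 + -14.2 + -16.6 = 11.2.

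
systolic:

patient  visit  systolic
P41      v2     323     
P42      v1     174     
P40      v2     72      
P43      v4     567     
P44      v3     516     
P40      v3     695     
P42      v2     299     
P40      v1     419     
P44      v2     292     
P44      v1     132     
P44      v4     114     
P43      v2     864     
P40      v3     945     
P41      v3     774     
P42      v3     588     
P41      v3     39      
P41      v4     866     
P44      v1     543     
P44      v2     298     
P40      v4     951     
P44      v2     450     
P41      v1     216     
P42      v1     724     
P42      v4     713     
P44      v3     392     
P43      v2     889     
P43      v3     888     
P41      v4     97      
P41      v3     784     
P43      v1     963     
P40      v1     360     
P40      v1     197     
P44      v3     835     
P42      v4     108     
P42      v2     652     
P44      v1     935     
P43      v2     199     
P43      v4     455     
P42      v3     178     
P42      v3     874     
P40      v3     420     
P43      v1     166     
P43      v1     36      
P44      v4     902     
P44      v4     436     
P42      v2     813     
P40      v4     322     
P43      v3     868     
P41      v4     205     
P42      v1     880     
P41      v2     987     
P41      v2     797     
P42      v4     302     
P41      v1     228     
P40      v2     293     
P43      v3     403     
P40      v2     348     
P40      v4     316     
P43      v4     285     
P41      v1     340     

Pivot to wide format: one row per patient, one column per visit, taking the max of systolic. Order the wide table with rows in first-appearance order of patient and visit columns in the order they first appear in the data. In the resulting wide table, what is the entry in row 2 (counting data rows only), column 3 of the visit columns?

713

With rows in first-appearance order of patient, row 2 is patient=P42. visit columns in first-appearance order: v2, v1, v4, v3; column 3 is v4.
Long rows with patient=P42, visit=v4: max(713, 108, 302) = 713.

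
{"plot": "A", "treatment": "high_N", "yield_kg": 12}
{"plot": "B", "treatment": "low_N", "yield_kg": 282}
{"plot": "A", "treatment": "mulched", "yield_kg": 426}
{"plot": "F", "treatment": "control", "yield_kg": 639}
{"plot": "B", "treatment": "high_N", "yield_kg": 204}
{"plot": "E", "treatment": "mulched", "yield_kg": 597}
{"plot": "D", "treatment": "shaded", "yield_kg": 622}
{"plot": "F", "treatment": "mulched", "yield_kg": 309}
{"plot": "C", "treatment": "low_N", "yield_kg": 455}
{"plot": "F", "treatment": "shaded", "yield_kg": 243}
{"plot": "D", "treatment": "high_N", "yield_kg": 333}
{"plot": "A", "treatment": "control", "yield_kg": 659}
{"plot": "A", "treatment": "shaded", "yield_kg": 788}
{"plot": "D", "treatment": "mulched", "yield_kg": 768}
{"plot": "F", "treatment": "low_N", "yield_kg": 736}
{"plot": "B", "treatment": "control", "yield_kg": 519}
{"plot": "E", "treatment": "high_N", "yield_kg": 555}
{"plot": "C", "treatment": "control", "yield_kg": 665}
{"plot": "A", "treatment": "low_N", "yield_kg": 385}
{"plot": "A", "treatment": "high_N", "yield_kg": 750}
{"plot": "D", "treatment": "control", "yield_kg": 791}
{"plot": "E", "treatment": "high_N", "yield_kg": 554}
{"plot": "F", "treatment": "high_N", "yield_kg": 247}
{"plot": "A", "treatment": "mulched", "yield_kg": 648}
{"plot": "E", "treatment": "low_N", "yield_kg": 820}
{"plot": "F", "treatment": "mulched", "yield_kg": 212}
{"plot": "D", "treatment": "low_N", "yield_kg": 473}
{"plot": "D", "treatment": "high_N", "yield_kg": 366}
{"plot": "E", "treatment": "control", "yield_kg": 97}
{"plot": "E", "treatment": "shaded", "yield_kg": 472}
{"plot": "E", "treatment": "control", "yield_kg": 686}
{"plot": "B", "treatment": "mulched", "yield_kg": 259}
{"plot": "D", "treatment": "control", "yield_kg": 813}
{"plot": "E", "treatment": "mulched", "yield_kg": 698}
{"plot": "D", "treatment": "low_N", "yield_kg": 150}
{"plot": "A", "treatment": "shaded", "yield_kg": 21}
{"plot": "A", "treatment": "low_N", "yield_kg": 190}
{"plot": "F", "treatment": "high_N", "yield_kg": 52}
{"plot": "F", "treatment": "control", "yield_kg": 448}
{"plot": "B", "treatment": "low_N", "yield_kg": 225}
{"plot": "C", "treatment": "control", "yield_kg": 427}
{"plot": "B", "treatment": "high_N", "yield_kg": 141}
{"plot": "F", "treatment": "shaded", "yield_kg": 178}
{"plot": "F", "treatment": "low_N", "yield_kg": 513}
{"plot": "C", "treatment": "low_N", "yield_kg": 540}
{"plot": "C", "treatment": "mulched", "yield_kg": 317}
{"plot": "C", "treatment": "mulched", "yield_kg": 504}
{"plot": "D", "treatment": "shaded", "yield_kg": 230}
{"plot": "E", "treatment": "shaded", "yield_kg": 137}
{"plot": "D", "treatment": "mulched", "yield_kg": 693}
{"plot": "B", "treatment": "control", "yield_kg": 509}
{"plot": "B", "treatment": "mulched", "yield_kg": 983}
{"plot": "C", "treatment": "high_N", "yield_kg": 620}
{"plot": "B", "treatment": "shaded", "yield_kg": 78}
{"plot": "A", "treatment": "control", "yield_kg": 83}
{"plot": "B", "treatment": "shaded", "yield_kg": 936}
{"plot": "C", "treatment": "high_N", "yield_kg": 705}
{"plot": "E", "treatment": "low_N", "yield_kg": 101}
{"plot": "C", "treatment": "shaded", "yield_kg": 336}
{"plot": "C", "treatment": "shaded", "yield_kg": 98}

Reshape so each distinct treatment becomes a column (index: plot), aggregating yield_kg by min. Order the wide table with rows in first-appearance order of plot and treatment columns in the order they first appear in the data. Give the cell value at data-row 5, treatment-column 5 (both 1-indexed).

230

With rows in first-appearance order of plot, row 5 is plot=D. treatment columns in first-appearance order: high_N, low_N, mulched, control, shaded; column 5 is shaded.
Long rows with plot=D, treatment=shaded: min(622, 230) = 230.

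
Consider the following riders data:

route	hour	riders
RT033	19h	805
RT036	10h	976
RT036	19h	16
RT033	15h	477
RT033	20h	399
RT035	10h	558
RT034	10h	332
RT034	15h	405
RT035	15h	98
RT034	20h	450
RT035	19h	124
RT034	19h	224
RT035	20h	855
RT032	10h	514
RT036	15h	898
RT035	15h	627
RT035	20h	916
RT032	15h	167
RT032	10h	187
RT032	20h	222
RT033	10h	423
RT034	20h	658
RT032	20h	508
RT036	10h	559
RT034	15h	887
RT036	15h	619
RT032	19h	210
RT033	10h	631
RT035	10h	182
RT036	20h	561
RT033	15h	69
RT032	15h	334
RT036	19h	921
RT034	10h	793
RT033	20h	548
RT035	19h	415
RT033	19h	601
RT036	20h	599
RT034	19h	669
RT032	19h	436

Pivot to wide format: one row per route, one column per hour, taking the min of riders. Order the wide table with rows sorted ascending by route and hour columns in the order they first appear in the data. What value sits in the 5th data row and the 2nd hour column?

559

With rows sorted ascending by route, row 5 is route=RT036. hour columns in first-appearance order: 19h, 10h, 15h, 20h; column 2 is 10h.
Long rows with route=RT036, hour=10h: min(976, 559) = 559.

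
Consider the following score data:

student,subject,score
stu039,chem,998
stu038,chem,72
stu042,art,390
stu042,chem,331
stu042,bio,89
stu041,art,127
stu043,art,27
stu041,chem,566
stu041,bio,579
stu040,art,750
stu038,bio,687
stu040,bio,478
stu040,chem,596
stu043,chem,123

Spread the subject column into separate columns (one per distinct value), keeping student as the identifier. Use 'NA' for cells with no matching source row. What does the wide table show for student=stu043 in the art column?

27

The long row with student=stu043, subject=art has score=27.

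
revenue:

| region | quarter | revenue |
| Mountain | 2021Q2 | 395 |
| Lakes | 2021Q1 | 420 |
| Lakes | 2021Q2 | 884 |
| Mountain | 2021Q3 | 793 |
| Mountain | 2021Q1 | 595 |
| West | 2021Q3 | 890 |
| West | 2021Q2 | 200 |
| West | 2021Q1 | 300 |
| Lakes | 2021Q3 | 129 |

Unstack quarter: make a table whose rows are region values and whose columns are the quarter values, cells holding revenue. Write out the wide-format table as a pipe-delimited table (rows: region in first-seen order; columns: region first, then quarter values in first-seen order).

Columns: region plus the 3 distinct quarter values (2021Q2, 2021Q1, 2021Q3).
For example, row Mountain column 2021Q2 takes revenue=395 from the long row (Mountain, 2021Q2).

| region | 2021Q2 | 2021Q1 | 2021Q3 |
| Mountain | 395 | 595 | 793 |
| Lakes | 884 | 420 | 129 |
| West | 200 | 300 | 890 |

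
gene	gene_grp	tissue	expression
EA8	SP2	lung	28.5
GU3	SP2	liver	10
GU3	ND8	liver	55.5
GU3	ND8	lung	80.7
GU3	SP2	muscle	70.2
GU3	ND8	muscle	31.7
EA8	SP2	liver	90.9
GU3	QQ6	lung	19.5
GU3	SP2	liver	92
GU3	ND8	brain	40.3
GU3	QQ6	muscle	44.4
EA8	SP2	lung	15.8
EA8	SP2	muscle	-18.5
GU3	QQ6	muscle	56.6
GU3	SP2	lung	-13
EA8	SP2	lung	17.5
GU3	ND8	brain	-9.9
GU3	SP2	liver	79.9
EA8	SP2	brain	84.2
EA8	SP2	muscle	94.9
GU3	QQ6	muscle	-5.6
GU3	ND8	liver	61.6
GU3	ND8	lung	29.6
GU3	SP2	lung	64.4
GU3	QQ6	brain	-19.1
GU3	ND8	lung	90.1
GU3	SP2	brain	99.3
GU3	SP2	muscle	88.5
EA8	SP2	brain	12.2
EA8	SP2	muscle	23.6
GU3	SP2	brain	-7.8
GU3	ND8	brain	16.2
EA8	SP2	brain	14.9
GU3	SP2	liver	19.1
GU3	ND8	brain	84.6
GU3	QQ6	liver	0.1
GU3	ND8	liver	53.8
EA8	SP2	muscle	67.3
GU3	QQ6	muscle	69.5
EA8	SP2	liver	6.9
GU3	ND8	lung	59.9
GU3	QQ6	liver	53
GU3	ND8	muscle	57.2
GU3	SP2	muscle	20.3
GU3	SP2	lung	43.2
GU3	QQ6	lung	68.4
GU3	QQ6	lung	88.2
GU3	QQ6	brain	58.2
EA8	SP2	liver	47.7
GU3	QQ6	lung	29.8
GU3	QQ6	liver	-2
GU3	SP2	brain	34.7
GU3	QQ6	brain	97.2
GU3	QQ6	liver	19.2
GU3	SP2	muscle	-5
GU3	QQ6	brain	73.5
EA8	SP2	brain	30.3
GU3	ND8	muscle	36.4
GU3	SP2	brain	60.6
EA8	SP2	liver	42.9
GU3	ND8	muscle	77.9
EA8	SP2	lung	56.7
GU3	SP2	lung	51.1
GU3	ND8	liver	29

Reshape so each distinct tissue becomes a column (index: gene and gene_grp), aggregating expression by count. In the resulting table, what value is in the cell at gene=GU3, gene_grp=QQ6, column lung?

Rows with gene=GU3, gene_grp=QQ6 and tissue=lung: expression values are 19.5, 68.4, 88.2, 29.8.
4 rows match — count = 4.

4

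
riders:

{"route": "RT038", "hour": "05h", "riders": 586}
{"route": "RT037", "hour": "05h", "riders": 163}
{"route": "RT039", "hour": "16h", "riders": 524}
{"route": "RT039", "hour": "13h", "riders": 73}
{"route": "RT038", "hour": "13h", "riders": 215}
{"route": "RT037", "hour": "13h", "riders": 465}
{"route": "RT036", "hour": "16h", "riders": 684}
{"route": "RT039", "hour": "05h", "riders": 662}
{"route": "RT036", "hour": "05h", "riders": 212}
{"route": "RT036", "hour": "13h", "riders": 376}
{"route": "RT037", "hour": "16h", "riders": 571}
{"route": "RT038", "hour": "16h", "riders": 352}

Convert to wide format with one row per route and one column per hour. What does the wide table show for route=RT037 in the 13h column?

465

Wide layout: rows indexed by route, columns are the 3 distinct hour values (05h, 16h, 13h).
Cell (route=RT037, hour=13h) draws from the long row where route=RT037 and hour=13h, which has riders=465.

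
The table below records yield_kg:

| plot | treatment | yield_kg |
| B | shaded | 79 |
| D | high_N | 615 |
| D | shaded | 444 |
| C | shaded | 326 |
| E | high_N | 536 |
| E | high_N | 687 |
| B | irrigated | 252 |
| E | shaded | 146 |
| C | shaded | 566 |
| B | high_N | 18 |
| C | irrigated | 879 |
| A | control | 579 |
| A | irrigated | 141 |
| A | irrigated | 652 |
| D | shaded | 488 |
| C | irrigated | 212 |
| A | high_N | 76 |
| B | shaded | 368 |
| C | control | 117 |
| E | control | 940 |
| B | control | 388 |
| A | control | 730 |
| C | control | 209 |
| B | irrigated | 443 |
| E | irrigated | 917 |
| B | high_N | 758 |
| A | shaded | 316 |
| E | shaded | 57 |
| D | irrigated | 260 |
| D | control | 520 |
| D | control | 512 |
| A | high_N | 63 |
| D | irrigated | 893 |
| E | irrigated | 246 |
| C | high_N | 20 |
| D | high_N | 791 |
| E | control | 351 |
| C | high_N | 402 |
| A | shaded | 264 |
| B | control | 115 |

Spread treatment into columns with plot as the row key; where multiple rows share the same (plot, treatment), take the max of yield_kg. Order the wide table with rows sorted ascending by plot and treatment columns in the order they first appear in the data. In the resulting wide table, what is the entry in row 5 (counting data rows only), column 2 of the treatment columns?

With rows sorted ascending by plot, row 5 is plot=E. treatment columns in first-appearance order: shaded, high_N, irrigated, control; column 2 is high_N.
Long rows with plot=E, treatment=high_N: max(536, 687) = 687.

687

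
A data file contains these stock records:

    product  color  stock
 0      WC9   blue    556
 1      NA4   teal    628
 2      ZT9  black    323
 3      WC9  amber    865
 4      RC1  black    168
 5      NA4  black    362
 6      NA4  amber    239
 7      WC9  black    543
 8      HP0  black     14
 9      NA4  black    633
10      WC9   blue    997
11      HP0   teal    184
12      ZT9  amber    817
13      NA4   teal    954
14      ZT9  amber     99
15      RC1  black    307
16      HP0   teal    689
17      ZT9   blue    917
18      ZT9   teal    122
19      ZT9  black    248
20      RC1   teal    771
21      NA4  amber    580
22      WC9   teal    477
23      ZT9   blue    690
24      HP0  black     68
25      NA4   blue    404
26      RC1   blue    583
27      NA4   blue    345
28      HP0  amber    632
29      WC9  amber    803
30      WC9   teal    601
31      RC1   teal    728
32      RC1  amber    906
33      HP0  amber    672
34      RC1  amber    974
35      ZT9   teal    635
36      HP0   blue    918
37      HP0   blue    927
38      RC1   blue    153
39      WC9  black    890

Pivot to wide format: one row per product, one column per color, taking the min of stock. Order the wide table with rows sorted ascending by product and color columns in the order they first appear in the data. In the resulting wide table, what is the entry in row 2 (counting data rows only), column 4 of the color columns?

With rows sorted ascending by product, row 2 is product=NA4. color columns in first-appearance order: blue, teal, black, amber; column 4 is amber.
Long rows with product=NA4, color=amber: min(239, 580) = 239.

239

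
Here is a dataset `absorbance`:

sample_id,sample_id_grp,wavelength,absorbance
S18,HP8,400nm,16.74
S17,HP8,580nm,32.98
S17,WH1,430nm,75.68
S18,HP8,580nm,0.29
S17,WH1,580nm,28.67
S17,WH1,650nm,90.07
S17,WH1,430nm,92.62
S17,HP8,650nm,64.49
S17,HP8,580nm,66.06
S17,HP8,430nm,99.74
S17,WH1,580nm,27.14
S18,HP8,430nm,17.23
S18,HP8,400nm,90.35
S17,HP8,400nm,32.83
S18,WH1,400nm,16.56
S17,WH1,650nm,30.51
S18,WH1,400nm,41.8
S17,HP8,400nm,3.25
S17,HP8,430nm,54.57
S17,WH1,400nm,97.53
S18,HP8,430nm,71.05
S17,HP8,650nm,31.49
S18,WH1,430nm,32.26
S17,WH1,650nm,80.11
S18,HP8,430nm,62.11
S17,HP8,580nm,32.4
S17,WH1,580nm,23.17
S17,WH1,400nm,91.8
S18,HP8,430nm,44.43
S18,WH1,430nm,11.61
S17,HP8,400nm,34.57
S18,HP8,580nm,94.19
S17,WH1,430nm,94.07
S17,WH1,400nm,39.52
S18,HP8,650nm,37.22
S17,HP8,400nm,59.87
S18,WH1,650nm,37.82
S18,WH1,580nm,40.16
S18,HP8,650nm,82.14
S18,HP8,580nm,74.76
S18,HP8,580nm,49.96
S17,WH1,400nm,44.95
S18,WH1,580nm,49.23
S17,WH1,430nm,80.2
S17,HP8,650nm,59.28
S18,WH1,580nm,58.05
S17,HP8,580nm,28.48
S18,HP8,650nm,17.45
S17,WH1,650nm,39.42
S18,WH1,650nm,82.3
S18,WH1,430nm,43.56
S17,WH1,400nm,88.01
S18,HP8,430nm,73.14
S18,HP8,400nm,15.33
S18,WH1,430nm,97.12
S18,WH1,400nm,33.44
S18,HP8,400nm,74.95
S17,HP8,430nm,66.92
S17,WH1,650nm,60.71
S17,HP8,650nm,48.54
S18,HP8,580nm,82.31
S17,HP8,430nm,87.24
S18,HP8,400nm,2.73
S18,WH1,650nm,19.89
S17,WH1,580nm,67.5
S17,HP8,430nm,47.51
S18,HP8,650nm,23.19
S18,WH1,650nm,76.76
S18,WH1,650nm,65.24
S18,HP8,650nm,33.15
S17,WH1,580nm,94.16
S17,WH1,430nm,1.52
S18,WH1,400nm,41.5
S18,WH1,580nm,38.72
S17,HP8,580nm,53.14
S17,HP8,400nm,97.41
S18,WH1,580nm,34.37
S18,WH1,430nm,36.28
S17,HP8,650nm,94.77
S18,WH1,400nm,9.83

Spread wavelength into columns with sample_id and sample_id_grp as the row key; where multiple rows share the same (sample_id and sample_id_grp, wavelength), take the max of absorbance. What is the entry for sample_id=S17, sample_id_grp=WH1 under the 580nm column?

Rows with sample_id=S17, sample_id_grp=WH1 and wavelength=580nm: absorbance values are 28.67, 27.14, 23.17, 67.5, 94.16.
max(28.67, 27.14, 23.17, 67.5, 94.16) = 94.16.

94.16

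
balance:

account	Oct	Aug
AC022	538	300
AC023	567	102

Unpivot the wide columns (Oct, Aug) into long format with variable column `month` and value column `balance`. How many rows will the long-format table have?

4

2 account values × 2 melted columns = 4 rows.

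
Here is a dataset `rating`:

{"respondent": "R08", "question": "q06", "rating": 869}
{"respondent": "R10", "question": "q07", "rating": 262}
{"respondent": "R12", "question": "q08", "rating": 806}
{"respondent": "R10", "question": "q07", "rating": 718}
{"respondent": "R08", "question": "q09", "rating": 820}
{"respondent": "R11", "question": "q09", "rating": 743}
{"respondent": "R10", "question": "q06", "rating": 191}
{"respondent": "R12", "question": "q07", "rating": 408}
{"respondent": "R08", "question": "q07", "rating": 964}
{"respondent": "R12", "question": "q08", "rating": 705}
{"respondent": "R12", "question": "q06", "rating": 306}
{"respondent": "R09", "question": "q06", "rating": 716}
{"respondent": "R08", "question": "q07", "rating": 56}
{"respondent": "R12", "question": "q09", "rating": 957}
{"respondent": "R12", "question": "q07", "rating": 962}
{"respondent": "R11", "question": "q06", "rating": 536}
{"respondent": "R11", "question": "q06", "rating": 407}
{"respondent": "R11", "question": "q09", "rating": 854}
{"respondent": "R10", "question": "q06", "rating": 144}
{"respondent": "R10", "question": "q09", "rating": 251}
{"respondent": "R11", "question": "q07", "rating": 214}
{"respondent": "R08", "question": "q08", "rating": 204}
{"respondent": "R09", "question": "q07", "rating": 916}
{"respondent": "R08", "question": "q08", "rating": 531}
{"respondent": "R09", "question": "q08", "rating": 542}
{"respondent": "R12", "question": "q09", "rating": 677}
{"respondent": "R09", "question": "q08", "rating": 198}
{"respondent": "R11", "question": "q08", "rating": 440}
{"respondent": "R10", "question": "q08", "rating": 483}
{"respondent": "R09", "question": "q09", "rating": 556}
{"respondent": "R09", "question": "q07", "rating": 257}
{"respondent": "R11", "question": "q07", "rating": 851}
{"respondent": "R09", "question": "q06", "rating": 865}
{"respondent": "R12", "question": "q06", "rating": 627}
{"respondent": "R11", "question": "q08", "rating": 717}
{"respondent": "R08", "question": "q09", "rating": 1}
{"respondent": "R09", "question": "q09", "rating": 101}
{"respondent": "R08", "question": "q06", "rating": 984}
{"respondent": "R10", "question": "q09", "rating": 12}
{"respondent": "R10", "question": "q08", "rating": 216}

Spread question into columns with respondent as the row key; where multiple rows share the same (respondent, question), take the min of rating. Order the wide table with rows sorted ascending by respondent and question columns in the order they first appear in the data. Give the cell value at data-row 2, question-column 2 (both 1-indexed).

257

With rows sorted ascending by respondent, row 2 is respondent=R09. question columns in first-appearance order: q06, q07, q08, q09; column 2 is q07.
Long rows with respondent=R09, question=q07: min(916, 257) = 257.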